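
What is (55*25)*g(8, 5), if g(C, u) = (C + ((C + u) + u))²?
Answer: 929500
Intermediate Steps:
g(C, u) = (2*C + 2*u)² (g(C, u) = (C + (C + 2*u))² = (2*C + 2*u)²)
(55*25)*g(8, 5) = (55*25)*(4*(8 + 5)²) = 1375*(4*13²) = 1375*(4*169) = 1375*676 = 929500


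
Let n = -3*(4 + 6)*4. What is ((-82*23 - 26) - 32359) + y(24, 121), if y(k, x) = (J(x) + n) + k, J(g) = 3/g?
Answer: -4158404/121 ≈ -34367.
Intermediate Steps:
n = -120 (n = -3*10*4 = -30*4 = -120)
y(k, x) = -120 + k + 3/x (y(k, x) = (3/x - 120) + k = (-120 + 3/x) + k = -120 + k + 3/x)
((-82*23 - 26) - 32359) + y(24, 121) = ((-82*23 - 26) - 32359) + (-120 + 24 + 3/121) = ((-1886 - 26) - 32359) + (-120 + 24 + 3*(1/121)) = (-1912 - 32359) + (-120 + 24 + 3/121) = -34271 - 11613/121 = -4158404/121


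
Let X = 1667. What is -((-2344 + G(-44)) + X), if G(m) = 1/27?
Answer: 18278/27 ≈ 676.96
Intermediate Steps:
G(m) = 1/27
-((-2344 + G(-44)) + X) = -((-2344 + 1/27) + 1667) = -(-63287/27 + 1667) = -1*(-18278/27) = 18278/27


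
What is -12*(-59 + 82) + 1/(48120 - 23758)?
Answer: -6723911/24362 ≈ -276.00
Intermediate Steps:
-12*(-59 + 82) + 1/(48120 - 23758) = -12*23 + 1/24362 = -276 + 1/24362 = -6723911/24362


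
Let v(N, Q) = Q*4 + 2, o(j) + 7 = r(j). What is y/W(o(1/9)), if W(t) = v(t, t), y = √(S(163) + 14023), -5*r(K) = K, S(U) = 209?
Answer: -45*√3558/587 ≈ -4.5727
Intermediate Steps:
r(K) = -K/5
o(j) = -7 - j/5
y = 2*√3558 (y = √(209 + 14023) = √14232 = 2*√3558 ≈ 119.30)
v(N, Q) = 2 + 4*Q (v(N, Q) = 4*Q + 2 = 2 + 4*Q)
W(t) = 2 + 4*t
y/W(o(1/9)) = (2*√3558)/(2 + 4*(-7 - ⅕/9)) = (2*√3558)/(2 + 4*(-7 - ⅕*⅑)) = (2*√3558)/(2 + 4*(-7 - 1/45)) = (2*√3558)/(2 + 4*(-316/45)) = (2*√3558)/(2 - 1264/45) = (2*√3558)/(-1174/45) = (2*√3558)*(-45/1174) = -45*√3558/587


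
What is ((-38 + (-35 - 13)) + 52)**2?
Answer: 1156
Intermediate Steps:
((-38 + (-35 - 13)) + 52)**2 = ((-38 - 48) + 52)**2 = (-86 + 52)**2 = (-34)**2 = 1156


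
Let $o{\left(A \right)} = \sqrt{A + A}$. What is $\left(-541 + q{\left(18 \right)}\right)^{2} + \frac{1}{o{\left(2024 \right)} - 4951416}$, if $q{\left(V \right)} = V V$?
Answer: $\frac{144307303644764287}{3064565050126} - \frac{\sqrt{253}}{6129130100252} \approx 47089.0$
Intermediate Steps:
$q{\left(V \right)} = V^{2}$
$o{\left(A \right)} = \sqrt{2} \sqrt{A}$ ($o{\left(A \right)} = \sqrt{2 A} = \sqrt{2} \sqrt{A}$)
$\left(-541 + q{\left(18 \right)}\right)^{2} + \frac{1}{o{\left(2024 \right)} - 4951416} = \left(-541 + 18^{2}\right)^{2} + \frac{1}{\sqrt{2} \sqrt{2024} - 4951416} = \left(-541 + 324\right)^{2} + \frac{1}{\sqrt{2} \cdot 2 \sqrt{506} - 4951416} = \left(-217\right)^{2} + \frac{1}{4 \sqrt{253} - 4951416} = 47089 + \frac{1}{-4951416 + 4 \sqrt{253}}$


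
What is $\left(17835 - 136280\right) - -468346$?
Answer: $349901$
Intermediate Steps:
$\left(17835 - 136280\right) - -468346 = \left(17835 - 136280\right) + 468346 = -118445 + 468346 = 349901$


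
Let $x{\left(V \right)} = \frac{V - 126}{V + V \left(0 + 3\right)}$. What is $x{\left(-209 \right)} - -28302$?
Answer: $\frac{23660807}{836} \approx 28302.0$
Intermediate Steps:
$x{\left(V \right)} = \frac{-126 + V}{4 V}$ ($x{\left(V \right)} = \frac{-126 + V}{V + V 3} = \frac{-126 + V}{V + 3 V} = \frac{-126 + V}{4 V}$)
$x{\left(-209 \right)} - -28302 = \frac{-126 - 209}{4 \left(-209\right)} - -28302 = \frac{1}{4} \left(- \frac{1}{209}\right) \left(-335\right) + 28302 = \frac{335}{836} + 28302 = \frac{23660807}{836}$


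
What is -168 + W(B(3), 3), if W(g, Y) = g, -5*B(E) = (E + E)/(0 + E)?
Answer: -842/5 ≈ -168.40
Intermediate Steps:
B(E) = -⅖ (B(E) = -(E + E)/(5*(0 + E)) = -2*E/(5*E) = -⅕*2 = -⅖)
-168 + W(B(3), 3) = -168 - ⅖ = -842/5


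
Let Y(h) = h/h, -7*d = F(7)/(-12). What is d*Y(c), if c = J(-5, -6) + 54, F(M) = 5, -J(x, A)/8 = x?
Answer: 5/84 ≈ 0.059524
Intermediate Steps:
J(x, A) = -8*x
c = 94 (c = -8*(-5) + 54 = 40 + 54 = 94)
d = 5/84 (d = -5/(7*(-12)) = -5*(-1)/(7*12) = -⅐*(-5/12) = 5/84 ≈ 0.059524)
Y(h) = 1
d*Y(c) = (5/84)*1 = 5/84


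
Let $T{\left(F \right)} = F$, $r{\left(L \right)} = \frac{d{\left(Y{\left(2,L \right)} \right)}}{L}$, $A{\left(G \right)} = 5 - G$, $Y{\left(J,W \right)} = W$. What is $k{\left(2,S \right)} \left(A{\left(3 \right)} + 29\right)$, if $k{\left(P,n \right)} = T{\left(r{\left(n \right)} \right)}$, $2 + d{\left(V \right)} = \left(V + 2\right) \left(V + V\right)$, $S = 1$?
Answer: $124$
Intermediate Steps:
$d{\left(V \right)} = -2 + 2 V \left(2 + V\right)$ ($d{\left(V \right)} = -2 + \left(V + 2\right) \left(V + V\right) = -2 + \left(2 + V\right) 2 V = -2 + 2 V \left(2 + V\right)$)
$r{\left(L \right)} = \frac{-2 + 2 L^{2} + 4 L}{L}$
$k{\left(P,n \right)} = 4 - \frac{2}{n} + 2 n$
$k{\left(2,S \right)} \left(A{\left(3 \right)} + 29\right) = \left(4 - \frac{2}{1} + 2 \cdot 1\right) \left(\left(5 - 3\right) + 29\right) = \left(4 - 2 + 2\right) \left(\left(5 - 3\right) + 29\right) = \left(4 - 2 + 2\right) \left(2 + 29\right) = 4 \cdot 31 = 124$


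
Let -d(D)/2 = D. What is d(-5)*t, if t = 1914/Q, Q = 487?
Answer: 19140/487 ≈ 39.302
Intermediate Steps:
d(D) = -2*D
t = 1914/487 ≈ 3.9302
d(-5)*t = -2*(-5)*(1914/487) = 10*(1914/487) = 19140/487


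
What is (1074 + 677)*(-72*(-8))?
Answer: 1008576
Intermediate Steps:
(1074 + 677)*(-72*(-8)) = 1751*576 = 1008576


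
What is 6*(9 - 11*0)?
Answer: 54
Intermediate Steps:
6*(9 - 11*0) = 6*(9 + 0) = 6*9 = 54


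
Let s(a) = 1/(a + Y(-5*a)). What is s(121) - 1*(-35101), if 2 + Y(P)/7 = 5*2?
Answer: 6212878/177 ≈ 35101.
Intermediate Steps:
Y(P) = 56 (Y(P) = -14 + 7*(5*2) = -14 + 7*10 = -14 + 70 = 56)
s(a) = 1/(56 + a) (s(a) = 1/(a + 56) = 1/(56 + a))
s(121) - 1*(-35101) = 1/(56 + 121) - 1*(-35101) = 1/177 + 35101 = 6212878/177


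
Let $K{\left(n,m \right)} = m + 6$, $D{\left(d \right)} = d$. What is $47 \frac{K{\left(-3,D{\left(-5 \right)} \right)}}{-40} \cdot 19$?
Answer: $- \frac{893}{40} \approx -22.325$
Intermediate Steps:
$K{\left(n,m \right)} = 6 + m$
$47 \frac{K{\left(-3,D{\left(-5 \right)} \right)}}{-40} \cdot 19 = 47 \frac{6 - 5}{-40} \cdot 19 = 47 \cdot 1 \left(- \frac{1}{40}\right) 19 = 47 \left(- \frac{1}{40}\right) 19 = \left(- \frac{47}{40}\right) 19 = - \frac{893}{40}$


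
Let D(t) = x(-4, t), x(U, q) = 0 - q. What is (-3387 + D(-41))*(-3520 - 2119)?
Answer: 18868094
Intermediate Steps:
x(U, q) = -q
D(t) = -t
(-3387 + D(-41))*(-3520 - 2119) = (-3387 - 1*(-41))*(-3520 - 2119) = (-3387 + 41)*(-5639) = -3346*(-5639) = 18868094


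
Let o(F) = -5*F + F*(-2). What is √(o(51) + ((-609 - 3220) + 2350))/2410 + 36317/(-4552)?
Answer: -36317/4552 + 3*I*√51/1205 ≈ -7.9782 + 0.017779*I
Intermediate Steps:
o(F) = -7*F (o(F) = -5*F - 2*F = -7*F)
√(o(51) + ((-609 - 3220) + 2350))/2410 + 36317/(-4552) = √(-7*51 + ((-609 - 3220) + 2350))/2410 + 36317/(-4552) = √(-357 + (-3829 + 2350))*(1/2410) + 36317*(-1/4552) = √(-357 - 1479)*(1/2410) - 36317/4552 = √(-1836)*(1/2410) - 36317/4552 = (6*I*√51)*(1/2410) - 36317/4552 = 3*I*√51/1205 - 36317/4552 = -36317/4552 + 3*I*√51/1205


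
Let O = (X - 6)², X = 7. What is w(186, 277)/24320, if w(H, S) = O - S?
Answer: -69/6080 ≈ -0.011349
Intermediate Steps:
O = 1 (O = (7 - 6)² = 1² = 1)
w(H, S) = 1 - S
w(186, 277)/24320 = (1 - 1*277)/24320 = (1 - 277)*(1/24320) = -276*1/24320 = -69/6080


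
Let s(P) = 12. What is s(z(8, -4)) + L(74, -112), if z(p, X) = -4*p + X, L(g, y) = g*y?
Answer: -8276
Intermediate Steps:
z(p, X) = X - 4*p
s(z(8, -4)) + L(74, -112) = 12 + 74*(-112) = 12 - 8288 = -8276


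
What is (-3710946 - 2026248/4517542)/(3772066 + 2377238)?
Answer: -465676567805/771659419188 ≈ -0.60347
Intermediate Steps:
(-3710946 - 2026248/4517542)/(3772066 + 2377238) = (-3710946 - 2026248*1/4517542)/6149304 = (-3710946 - 1013124/2258771)*(1/6149304) = -8382178220490/2258771*1/6149304 = -465676567805/771659419188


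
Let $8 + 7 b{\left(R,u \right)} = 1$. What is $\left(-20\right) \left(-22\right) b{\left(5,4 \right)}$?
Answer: $-440$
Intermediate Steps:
$b{\left(R,u \right)} = -1$ ($b{\left(R,u \right)} = - \frac{8}{7} + \frac{1}{7} \cdot 1 = - \frac{8}{7} + \frac{1}{7} = -1$)
$\left(-20\right) \left(-22\right) b{\left(5,4 \right)} = \left(-20\right) \left(-22\right) \left(-1\right) = 440 \left(-1\right) = -440$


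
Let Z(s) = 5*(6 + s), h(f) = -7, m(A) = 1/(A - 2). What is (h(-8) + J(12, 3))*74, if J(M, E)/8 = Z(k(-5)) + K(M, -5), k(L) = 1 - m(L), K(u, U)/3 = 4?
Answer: 194102/7 ≈ 27729.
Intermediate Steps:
K(u, U) = 12 (K(u, U) = 3*4 = 12)
m(A) = 1/(-2 + A)
k(L) = 1 - 1/(-2 + L)
Z(s) = 30 + 5*s
J(M, E) = 2672/7 (J(M, E) = 8*((30 + 5*((-3 - 5)/(-2 - 5))) + 12) = 8*((30 + 5*(-8/(-7))) + 12) = 8*((30 + 5*(-⅐*(-8))) + 12) = 8*((30 + 5*(8/7)) + 12) = 8*((30 + 40/7) + 12) = 8*(250/7 + 12) = 8*(334/7) = 2672/7)
(h(-8) + J(12, 3))*74 = (-7 + 2672/7)*74 = (2623/7)*74 = 194102/7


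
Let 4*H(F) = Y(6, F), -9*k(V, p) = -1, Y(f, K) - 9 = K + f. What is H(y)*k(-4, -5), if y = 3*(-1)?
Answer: 1/3 ≈ 0.33333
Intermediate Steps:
Y(f, K) = 9 + K + f (Y(f, K) = 9 + (K + f) = 9 + K + f)
k(V, p) = 1/9 (k(V, p) = -1/9*(-1) = 1/9)
y = -3
H(F) = 15/4 + F/4 (H(F) = (9 + F + 6)/4 = (15 + F)/4 = 15/4 + F/4)
H(y)*k(-4, -5) = (15/4 + (1/4)*(-3))*(1/9) = (15/4 - 3/4)*(1/9) = 3*(1/9) = 1/3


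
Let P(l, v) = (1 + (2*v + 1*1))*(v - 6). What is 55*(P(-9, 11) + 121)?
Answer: 13255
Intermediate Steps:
P(l, v) = (-6 + v)*(2 + 2*v) (P(l, v) = (1 + (2*v + 1))*(-6 + v) = (1 + (1 + 2*v))*(-6 + v) = (2 + 2*v)*(-6 + v) = (-6 + v)*(2 + 2*v))
55*(P(-9, 11) + 121) = 55*((-12 - 10*11 + 2*11²) + 121) = 55*((-12 - 110 + 2*121) + 121) = 55*((-12 - 110 + 242) + 121) = 55*(120 + 121) = 55*241 = 13255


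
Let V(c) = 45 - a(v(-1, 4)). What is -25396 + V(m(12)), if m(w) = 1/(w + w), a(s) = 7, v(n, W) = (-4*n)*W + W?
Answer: -25358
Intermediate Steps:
v(n, W) = W - 4*W*n (v(n, W) = -4*W*n + W = W - 4*W*n)
m(w) = 1/(2*w)
V(c) = 38 (V(c) = 45 - 1*7 = 45 - 7 = 38)
-25396 + V(m(12)) = -25396 + 38 = -25358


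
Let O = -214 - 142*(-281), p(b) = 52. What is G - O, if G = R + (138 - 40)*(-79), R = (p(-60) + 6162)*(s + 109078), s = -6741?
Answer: 635874688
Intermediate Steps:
O = 39688 (O = -214 + 39902 = 39688)
R = 635922118 (R = (52 + 6162)*(-6741 + 109078) = 6214*102337 = 635922118)
G = 635914376 (G = 635922118 + (138 - 40)*(-79) = 635922118 + 98*(-79) = 635922118 - 7742 = 635914376)
G - O = 635914376 - 1*39688 = 635914376 - 39688 = 635874688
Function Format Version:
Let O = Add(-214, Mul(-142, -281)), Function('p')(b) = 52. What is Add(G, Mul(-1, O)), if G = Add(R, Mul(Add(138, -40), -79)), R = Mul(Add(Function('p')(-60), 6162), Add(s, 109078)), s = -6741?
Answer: 635874688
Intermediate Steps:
O = 39688 (O = Add(-214, 39902) = 39688)
R = 635922118 (R = Mul(Add(52, 6162), Add(-6741, 109078)) = Mul(6214, 102337) = 635922118)
G = 635914376 (G = Add(635922118, Mul(Add(138, -40), -79)) = Add(635922118, Mul(98, -79)) = Add(635922118, -7742) = 635914376)
Add(G, Mul(-1, O)) = Add(635914376, Mul(-1, 39688)) = Add(635914376, -39688) = 635874688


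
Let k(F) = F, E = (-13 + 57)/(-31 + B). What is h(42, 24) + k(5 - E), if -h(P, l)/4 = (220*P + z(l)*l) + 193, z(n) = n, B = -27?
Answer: -1160877/29 ≈ -40030.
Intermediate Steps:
E = -22/29 (E = (-13 + 57)/(-31 - 27) = 44/(-58) = 44*(-1/58) = -22/29 ≈ -0.75862)
h(P, l) = -772 - 880*P - 4*l² (h(P, l) = -4*((220*P + l*l) + 193) = -4*((220*P + l²) + 193) = -4*((l² + 220*P) + 193) = -4*(193 + l² + 220*P) = -772 - 880*P - 4*l²)
h(42, 24) + k(5 - E) = (-772 - 880*42 - 4*24²) + (5 - 1*(-22/29)) = (-772 - 36960 - 4*576) + (5 + 22/29) = (-772 - 36960 - 2304) + 167/29 = -40036 + 167/29 = -1160877/29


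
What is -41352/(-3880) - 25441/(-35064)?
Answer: 193584701/17006040 ≈ 11.383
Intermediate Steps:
-41352/(-3880) - 25441/(-35064) = -41352*(-1/3880) - 25441*(-1/35064) = 5169/485 + 25441/35064 = 193584701/17006040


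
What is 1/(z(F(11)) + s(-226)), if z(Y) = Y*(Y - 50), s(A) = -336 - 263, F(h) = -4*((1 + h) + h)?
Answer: 1/12465 ≈ 8.0225e-5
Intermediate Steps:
F(h) = -4 - 8*h (F(h) = -4*(1 + 2*h) = -4 - 8*h)
s(A) = -599
z(Y) = Y*(-50 + Y)
1/(z(F(11)) + s(-226)) = 1/((-4 - 8*11)*(-50 + (-4 - 8*11)) - 599) = 1/((-4 - 88)*(-50 + (-4 - 88)) - 599) = 1/(-92*(-50 - 92) - 599) = 1/(-92*(-142) - 599) = 1/(13064 - 599) = 1/12465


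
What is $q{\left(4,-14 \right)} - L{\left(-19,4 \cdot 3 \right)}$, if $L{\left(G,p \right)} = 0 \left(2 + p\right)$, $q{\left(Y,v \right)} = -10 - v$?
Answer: $4$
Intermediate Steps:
$L{\left(G,p \right)} = 0$
$q{\left(4,-14 \right)} - L{\left(-19,4 \cdot 3 \right)} = \left(-10 - -14\right) - 0 = \left(-10 + 14\right) + 0 = 4 + 0 = 4$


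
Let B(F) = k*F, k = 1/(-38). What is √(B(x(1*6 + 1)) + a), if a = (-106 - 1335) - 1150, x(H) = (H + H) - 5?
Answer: I*√3741746/38 ≈ 50.904*I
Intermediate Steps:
k = -1/38 ≈ -0.026316
x(H) = -5 + 2*H (x(H) = 2*H - 5 = -5 + 2*H)
B(F) = -F/38
a = -2591 (a = -1441 - 1150 = -2591)
√(B(x(1*6 + 1)) + a) = √(-(-5 + 2*(1*6 + 1))/38 - 2591) = √(-(-5 + 2*(6 + 1))/38 - 2591) = √(-(-5 + 2*7)/38 - 2591) = √(-(-5 + 14)/38 - 2591) = √(-1/38*9 - 2591) = √(-9/38 - 2591) = √(-98467/38) = I*√3741746/38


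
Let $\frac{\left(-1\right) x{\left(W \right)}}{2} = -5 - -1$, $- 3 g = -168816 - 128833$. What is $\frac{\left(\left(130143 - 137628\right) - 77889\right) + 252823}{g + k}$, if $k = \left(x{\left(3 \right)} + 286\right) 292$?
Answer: $\frac{502347}{555193} \approx 0.90481$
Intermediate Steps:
$g = \frac{297649}{3}$ ($g = - \frac{-168816 - 128833}{3} = \left(- \frac{1}{3}\right) \left(-297649\right) = \frac{297649}{3} \approx 99216.0$)
$x{\left(W \right)} = 8$ ($x{\left(W \right)} = - 2 \left(-5 - -1\right) = - 2 \left(-5 + 1\right) = \left(-2\right) \left(-4\right) = 8$)
$k = 85848$ ($k = \left(8 + 286\right) 292 = 294 \cdot 292 = 85848$)
$\frac{\left(\left(130143 - 137628\right) - 77889\right) + 252823}{g + k} = \frac{\left(\left(130143 - 137628\right) - 77889\right) + 252823}{\frac{297649}{3} + 85848} = \frac{\left(-7485 - 77889\right) + 252823}{\frac{555193}{3}} = \left(-85374 + 252823\right) \frac{3}{555193} = 167449 \cdot \frac{3}{555193} = \frac{502347}{555193}$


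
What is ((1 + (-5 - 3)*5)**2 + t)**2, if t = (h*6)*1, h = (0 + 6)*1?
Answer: 2424249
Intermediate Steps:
h = 6 (h = 6*1 = 6)
t = 36 (t = (6*6)*1 = 36*1 = 36)
((1 + (-5 - 3)*5)**2 + t)**2 = ((1 + (-5 - 3)*5)**2 + 36)**2 = ((1 - 8*5)**2 + 36)**2 = ((1 - 40)**2 + 36)**2 = ((-39)**2 + 36)**2 = (1521 + 36)**2 = 1557**2 = 2424249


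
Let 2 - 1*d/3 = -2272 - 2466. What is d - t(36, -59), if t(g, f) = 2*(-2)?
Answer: 14224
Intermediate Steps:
t(g, f) = -4
d = 14220 (d = 6 - 3*(-2272 - 2466) = 6 - 3*(-4738) = 6 + 14214 = 14220)
d - t(36, -59) = 14220 - 1*(-4) = 14220 + 4 = 14224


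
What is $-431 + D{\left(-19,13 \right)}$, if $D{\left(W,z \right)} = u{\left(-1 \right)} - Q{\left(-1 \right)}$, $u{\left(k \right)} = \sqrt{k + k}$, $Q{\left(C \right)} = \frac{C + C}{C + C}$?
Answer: $-432 + i \sqrt{2} \approx -432.0 + 1.4142 i$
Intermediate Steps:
$Q{\left(C \right)} = 1$ ($Q{\left(C \right)} = \frac{2 C}{2 C} = 2 C \frac{1}{2 C} = 1$)
$u{\left(k \right)} = \sqrt{2} \sqrt{k}$ ($u{\left(k \right)} = \sqrt{2 k} = \sqrt{2} \sqrt{k}$)
$D{\left(W,z \right)} = -1 + i \sqrt{2}$ ($D{\left(W,z \right)} = \sqrt{2} \sqrt{-1} - 1 = \sqrt{2} i - 1 = i \sqrt{2} - 1 = -1 + i \sqrt{2}$)
$-431 + D{\left(-19,13 \right)} = -431 - \left(1 - i \sqrt{2}\right) = -432 + i \sqrt{2}$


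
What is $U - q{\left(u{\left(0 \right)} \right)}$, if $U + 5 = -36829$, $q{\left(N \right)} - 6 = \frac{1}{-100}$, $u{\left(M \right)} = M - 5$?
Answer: $- \frac{3683999}{100} \approx -36840.0$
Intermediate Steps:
$u{\left(M \right)} = -5 + M$
$q{\left(N \right)} = \frac{599}{100}$ ($q{\left(N \right)} = 6 + \frac{1}{-100} = 6 - \frac{1}{100} = \frac{599}{100}$)
$U = -36834$ ($U = -5 - 36829 = -36834$)
$U - q{\left(u{\left(0 \right)} \right)} = -36834 - \frac{599}{100} = - \frac{3683999}{100}$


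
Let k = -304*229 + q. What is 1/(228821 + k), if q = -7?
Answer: 1/159198 ≈ 6.2815e-6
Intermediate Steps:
k = -69623 (k = -304*229 - 7 = -69616 - 7 = -69623)
1/(228821 + k) = 1/(228821 - 69623) = 1/159198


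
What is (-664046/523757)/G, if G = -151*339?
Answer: 664046/26810597073 ≈ 2.4768e-5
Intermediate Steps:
G = -51189
(-664046/523757)/G = -664046/523757/(-51189) = -664046*1/523757*(-1/51189) = -664046/523757*(-1/51189) = 664046/26810597073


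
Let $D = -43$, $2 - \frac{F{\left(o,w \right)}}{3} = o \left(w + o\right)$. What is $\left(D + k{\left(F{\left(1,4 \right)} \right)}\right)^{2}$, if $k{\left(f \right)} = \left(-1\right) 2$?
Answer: $2025$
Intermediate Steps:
$F{\left(o,w \right)} = 6 - 3 o \left(o + w\right)$ ($F{\left(o,w \right)} = 6 - 3 o \left(w + o\right) = 6 - 3 o \left(o + w\right)$)
$k{\left(f \right)} = -2$
$\left(D + k{\left(F{\left(1,4 \right)} \right)}\right)^{2} = \left(-43 - 2\right)^{2} = \left(-45\right)^{2} = 2025$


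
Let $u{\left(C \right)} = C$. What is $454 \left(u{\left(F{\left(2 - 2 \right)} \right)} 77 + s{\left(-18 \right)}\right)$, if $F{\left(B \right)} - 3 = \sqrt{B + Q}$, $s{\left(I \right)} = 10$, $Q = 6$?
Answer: $109414 + 34958 \sqrt{6} \approx 1.9504 \cdot 10^{5}$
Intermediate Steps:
$F{\left(B \right)} = 3 + \sqrt{6 + B}$ ($F{\left(B \right)} = 3 + \sqrt{B + 6} = 3 + \sqrt{6 + B}$)
$454 \left(u{\left(F{\left(2 - 2 \right)} \right)} 77 + s{\left(-18 \right)}\right) = 454 \left(\left(3 + \sqrt{6 + \left(2 - 2\right)}\right) 77 + 10\right) = 454 \left(\left(3 + \sqrt{6 + 0}\right) 77 + 10\right) = 454 \left(\left(3 + \sqrt{6}\right) 77 + 10\right) = 454 \left(\left(231 + 77 \sqrt{6}\right) + 10\right) = 454 \left(241 + 77 \sqrt{6}\right) = 109414 + 34958 \sqrt{6}$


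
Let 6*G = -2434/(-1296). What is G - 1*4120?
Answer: -16017343/3888 ≈ -4119.7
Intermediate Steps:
G = 1217/3888 (G = (-2434/(-1296))/6 = (-2434*(-1/1296))/6 = (1/6)*(1217/648) = 1217/3888 ≈ 0.31301)
G - 1*4120 = 1217/3888 - 1*4120 = 1217/3888 - 4120 = -16017343/3888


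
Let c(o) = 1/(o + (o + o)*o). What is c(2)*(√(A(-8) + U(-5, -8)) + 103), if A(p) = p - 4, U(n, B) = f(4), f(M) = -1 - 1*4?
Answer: 103/10 + I*√17/10 ≈ 10.3 + 0.41231*I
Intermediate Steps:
f(M) = -5 (f(M) = -1 - 4 = -5)
U(n, B) = -5
c(o) = 1/(o + 2*o²) (c(o) = 1/(o + (2*o)*o) = 1/(o + 2*o²))
A(p) = -4 + p
c(2)*(√(A(-8) + U(-5, -8)) + 103) = (1/(2*(1 + 2*2)))*(√((-4 - 8) - 5) + 103) = (1/(2*(1 + 4)))*(√(-12 - 5) + 103) = ((½)/5)*(√(-17) + 103) = ((½)*(⅕))*(I*√17 + 103) = (103 + I*√17)/10 = 103/10 + I*√17/10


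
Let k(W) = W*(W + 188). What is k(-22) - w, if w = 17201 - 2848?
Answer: -18005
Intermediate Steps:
w = 14353
k(W) = W*(188 + W)
k(-22) - w = -22*(188 - 22) - 1*14353 = -22*166 - 14353 = -3652 - 14353 = -18005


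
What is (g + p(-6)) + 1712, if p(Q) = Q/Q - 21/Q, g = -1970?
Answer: -507/2 ≈ -253.50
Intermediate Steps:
p(Q) = 1 - 21/Q
(g + p(-6)) + 1712 = (-1970 + (-21 - 6)/(-6)) + 1712 = (-1970 - ⅙*(-27)) + 1712 = (-1970 + 9/2) + 1712 = -3931/2 + 1712 = -507/2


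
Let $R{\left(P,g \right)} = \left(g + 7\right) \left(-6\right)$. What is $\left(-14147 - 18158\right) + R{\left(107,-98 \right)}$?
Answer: $-31759$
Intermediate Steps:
$R{\left(P,g \right)} = -42 - 6 g$ ($R{\left(P,g \right)} = \left(7 + g\right) \left(-6\right) = -42 - 6 g$)
$\left(-14147 - 18158\right) + R{\left(107,-98 \right)} = \left(-14147 - 18158\right) - -546 = -32305 + \left(-42 + 588\right) = -32305 + 546 = -31759$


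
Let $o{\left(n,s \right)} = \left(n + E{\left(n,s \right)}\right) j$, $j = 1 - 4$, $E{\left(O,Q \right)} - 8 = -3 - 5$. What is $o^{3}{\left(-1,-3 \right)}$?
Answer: $27$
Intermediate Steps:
$E{\left(O,Q \right)} = 0$ ($E{\left(O,Q \right)} = 8 - 8 = 0$)
$j = -3$ ($j = 1 - 4 = -3$)
$o{\left(n,s \right)} = - 3 n$ ($o{\left(n,s \right)} = \left(n + 0\right) \left(-3\right) = n \left(-3\right) = - 3 n$)
$o^{3}{\left(-1,-3 \right)} = \left(\left(-3\right) \left(-1\right)\right)^{3} = 3^{3} = 27$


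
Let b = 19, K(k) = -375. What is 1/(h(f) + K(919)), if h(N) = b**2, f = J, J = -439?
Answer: -1/14 ≈ -0.071429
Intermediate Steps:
f = -439
h(N) = 361 (h(N) = 19**2 = 361)
1/(h(f) + K(919)) = 1/(361 - 375) = 1/(-14) = -1/14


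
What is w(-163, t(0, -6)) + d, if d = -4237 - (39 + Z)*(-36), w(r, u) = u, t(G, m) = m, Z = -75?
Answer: -5539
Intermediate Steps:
d = -5533 (d = -4237 - (39 - 75)*(-36) = -4237 - (-36)*(-36) = -4237 - 1*1296 = -4237 - 1296 = -5533)
w(-163, t(0, -6)) + d = -6 - 5533 = -5539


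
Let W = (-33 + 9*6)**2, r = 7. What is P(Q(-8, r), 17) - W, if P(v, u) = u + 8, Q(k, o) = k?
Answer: -416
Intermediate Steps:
W = 441 (W = (-33 + 54)**2 = 21**2 = 441)
P(v, u) = 8 + u
P(Q(-8, r), 17) - W = (8 + 17) - 1*441 = 25 - 441 = -416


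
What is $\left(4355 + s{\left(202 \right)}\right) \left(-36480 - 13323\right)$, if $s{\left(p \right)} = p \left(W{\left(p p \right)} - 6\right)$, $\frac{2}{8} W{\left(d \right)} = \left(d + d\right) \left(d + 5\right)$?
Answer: $-134015661046689357$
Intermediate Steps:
$W{\left(d \right)} = 8 d \left(5 + d\right)$ ($W{\left(d \right)} = 4 \left(d + d\right) \left(d + 5\right) = 4 \cdot 2 d \left(5 + d\right) = 8 d \left(5 + d\right)$)
$s{\left(p \right)} = p \left(-6 + 8 p^{2} \left(5 + p^{2}\right)\right)$ ($s{\left(p \right)} = p \left(8 p p \left(5 + p p\right) - 6\right) = p \left(8 p^{2} \left(5 + p^{2}\right) - 6\right) = p \left(-6 + 8 p^{2} \left(5 + p^{2}\right)\right)$)
$\left(4355 + s{\left(202 \right)}\right) \left(-36480 - 13323\right) = \left(4355 + \left(\left(-6\right) 202 + 8 \cdot 202^{5} + 40 \cdot 202^{3}\right)\right) \left(-36480 - 13323\right) = \left(4355 + \left(-1212 + 8 \cdot 336323216032 + 40 \cdot 8242408\right)\right) \left(-49803\right) = \left(4355 + \left(-1212 + 2690585728256 + 329696320\right)\right) \left(-49803\right) = \left(4355 + 2690915423364\right) \left(-49803\right) = 2690915427719 \left(-49803\right) = -134015661046689357$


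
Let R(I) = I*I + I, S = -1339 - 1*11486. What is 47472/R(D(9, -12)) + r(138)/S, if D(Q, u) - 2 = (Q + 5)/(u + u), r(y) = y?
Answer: 29223740522/2107575 ≈ 13866.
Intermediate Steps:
D(Q, u) = 2 + (5 + Q)/(2*u) (D(Q, u) = 2 + (Q + 5)/(u + u) = 2 + (5 + Q)/((2*u)) = 2 + (5 + Q)*(1/(2*u)) = 2 + (5 + Q)/(2*u))
S = -12825 (S = -1339 - 11486 = -12825)
R(I) = I + I² (R(I) = I² + I = I + I²)
47472/R(D(9, -12)) + r(138)/S = 47472/((((½)*(5 + 9 + 4*(-12))/(-12))*(1 + (½)*(5 + 9 + 4*(-12))/(-12)))) + 138/(-12825) = 47472/((((½)*(-1/12)*(5 + 9 - 48))*(1 + (½)*(-1/12)*(5 + 9 - 48)))) + 138*(-1/12825) = 47472/((((½)*(-1/12)*(-34))*(1 + (½)*(-1/12)*(-34)))) - 46/4275 = 47472/((17*(1 + 17/12)/12)) - 46/4275 = 47472/(((17/12)*(29/12))) - 46/4275 = 47472/(493/144) - 46/4275 = 47472*(144/493) - 46/4275 = 6835968/493 - 46/4275 = 29223740522/2107575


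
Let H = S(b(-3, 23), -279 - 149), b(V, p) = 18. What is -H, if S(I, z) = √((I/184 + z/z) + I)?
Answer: -√40411/46 ≈ -4.3701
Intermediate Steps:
S(I, z) = √(1 + 185*I/184) (S(I, z) = √((I*(1/184) + 1) + I) = √((I/184 + 1) + I) = √((1 + I/184) + I) = √(1 + 185*I/184))
H = √40411/46 (H = √(8464 + 8510*18)/92 = √(8464 + 153180)/92 = √161644/92 = (2*√40411)/92 = √40411/46 ≈ 4.3701)
-H = -√40411/46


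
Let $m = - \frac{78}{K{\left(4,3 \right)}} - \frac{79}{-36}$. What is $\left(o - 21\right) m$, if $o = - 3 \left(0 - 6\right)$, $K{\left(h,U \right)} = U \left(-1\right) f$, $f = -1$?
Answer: $\frac{857}{12} \approx 71.417$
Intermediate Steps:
$K{\left(h,U \right)} = U$ ($K{\left(h,U \right)} = U \left(-1\right) \left(-1\right) = - U \left(-1\right) = U$)
$m = - \frac{857}{36}$ ($m = - \frac{78}{3} - \frac{79}{-36} = \left(-78\right) \frac{1}{3} - - \frac{79}{36} = -26 + \frac{79}{36} = - \frac{857}{36} \approx -23.806$)
$o = 18$ ($o = \left(-3\right) \left(-6\right) = 18$)
$\left(o - 21\right) m = \left(18 - 21\right) \left(- \frac{857}{36}\right) = \left(-3\right) \left(- \frac{857}{36}\right) = \frac{857}{12}$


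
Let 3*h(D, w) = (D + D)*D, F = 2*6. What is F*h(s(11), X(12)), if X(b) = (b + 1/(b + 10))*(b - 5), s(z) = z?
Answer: 968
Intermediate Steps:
F = 12
X(b) = (-5 + b)*(b + 1/(10 + b)) (X(b) = (b + 1/(10 + b))*(-5 + b) = (-5 + b)*(b + 1/(10 + b)))
h(D, w) = 2*D**2/3 (h(D, w) = ((D + D)*D)/3 = ((2*D)*D)/3 = (2*D**2)/3 = 2*D**2/3)
F*h(s(11), X(12)) = 12*((2/3)*11**2) = 12*((2/3)*121) = 12*(242/3) = 968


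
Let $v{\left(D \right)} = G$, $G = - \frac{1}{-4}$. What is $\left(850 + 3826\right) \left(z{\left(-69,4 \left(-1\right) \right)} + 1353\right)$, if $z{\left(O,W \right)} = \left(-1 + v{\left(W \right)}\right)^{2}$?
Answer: $\frac{25317033}{4} \approx 6.3293 \cdot 10^{6}$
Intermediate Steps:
$G = \frac{1}{4}$ ($G = \left(-1\right) \left(- \frac{1}{4}\right) = \frac{1}{4} \approx 0.25$)
$v{\left(D \right)} = \frac{1}{4}$
$z{\left(O,W \right)} = \frac{9}{16}$ ($z{\left(O,W \right)} = \left(-1 + \frac{1}{4}\right)^{2} = \left(- \frac{3}{4}\right)^{2} = \frac{9}{16}$)
$\left(850 + 3826\right) \left(z{\left(-69,4 \left(-1\right) \right)} + 1353\right) = \left(850 + 3826\right) \left(\frac{9}{16} + 1353\right) = 4676 \cdot \frac{21657}{16} = \frac{25317033}{4}$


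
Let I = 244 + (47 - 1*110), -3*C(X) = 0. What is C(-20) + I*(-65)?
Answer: -11765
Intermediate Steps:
C(X) = 0 (C(X) = -1/3*0 = 0)
I = 181 (I = 244 + (47 - 110) = 244 - 63 = 181)
C(-20) + I*(-65) = 0 + 181*(-65) = 0 - 11765 = -11765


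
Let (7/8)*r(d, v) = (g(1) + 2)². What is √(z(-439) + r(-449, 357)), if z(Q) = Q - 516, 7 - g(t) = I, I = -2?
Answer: I*√40019/7 ≈ 28.578*I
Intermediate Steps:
g(t) = 9 (g(t) = 7 - 1*(-2) = 7 + 2 = 9)
z(Q) = -516 + Q
r(d, v) = 968/7 (r(d, v) = 8*(9 + 2)²/7 = (8/7)*11² = (8/7)*121 = 968/7)
√(z(-439) + r(-449, 357)) = √((-516 - 439) + 968/7) = √(-955 + 968/7) = √(-5717/7) = I*√40019/7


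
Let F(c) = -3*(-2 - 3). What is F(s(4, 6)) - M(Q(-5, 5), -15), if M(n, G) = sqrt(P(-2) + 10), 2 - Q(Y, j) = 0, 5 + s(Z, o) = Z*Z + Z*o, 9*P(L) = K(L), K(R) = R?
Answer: 15 - 2*sqrt(22)/3 ≈ 11.873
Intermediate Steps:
P(L) = L/9
s(Z, o) = -5 + Z**2 + Z*o (s(Z, o) = -5 + (Z*Z + Z*o) = -5 + (Z**2 + Z*o) = -5 + Z**2 + Z*o)
Q(Y, j) = 2 (Q(Y, j) = 2 - 1*0 = 2 + 0 = 2)
F(c) = 15 (F(c) = -3*(-5) = 15)
M(n, G) = 2*sqrt(22)/3 (M(n, G) = sqrt((1/9)*(-2) + 10) = sqrt(-2/9 + 10) = sqrt(88/9) = 2*sqrt(22)/3)
F(s(4, 6)) - M(Q(-5, 5), -15) = 15 - 2*sqrt(22)/3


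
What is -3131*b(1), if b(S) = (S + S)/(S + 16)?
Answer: -6262/17 ≈ -368.35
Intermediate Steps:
b(S) = 2*S/(16 + S) (b(S) = (2*S)/(16 + S) = 2*S/(16 + S))
-3131*b(1) = -6262/(16 + 1) = -6262/17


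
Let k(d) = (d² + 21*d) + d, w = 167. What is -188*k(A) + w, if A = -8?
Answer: 21223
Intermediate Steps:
k(d) = d² + 22*d
-188*k(A) + w = -(-1504)*(22 - 8) + 167 = -(-1504)*14 + 167 = -188*(-112) + 167 = 21056 + 167 = 21223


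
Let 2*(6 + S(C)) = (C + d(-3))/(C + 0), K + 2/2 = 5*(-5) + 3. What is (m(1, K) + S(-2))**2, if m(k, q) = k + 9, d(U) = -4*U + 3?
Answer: 9/16 ≈ 0.56250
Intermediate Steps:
d(U) = 3 - 4*U
K = -23 (K = -1 + (5*(-5) + 3) = -1 + (-25 + 3) = -1 - 22 = -23)
m(k, q) = 9 + k
S(C) = -6 + (15 + C)/(2*C) (S(C) = -6 + ((C + (3 - 4*(-3)))/(C + 0))/2 = -6 + ((C + (3 + 12))/C)/2 = -6 + ((C + 15)/C)/2 = -6 + ((15 + C)/C)/2 = -6 + (15 + C)/(2*C))
(m(1, K) + S(-2))**2 = ((9 + 1) + (1/2)*(15 - 11*(-2))/(-2))**2 = (10 + (1/2)*(-1/2)*(15 + 22))**2 = (10 + (1/2)*(-1/2)*37)**2 = (10 - 37/4)**2 = (3/4)**2 = 9/16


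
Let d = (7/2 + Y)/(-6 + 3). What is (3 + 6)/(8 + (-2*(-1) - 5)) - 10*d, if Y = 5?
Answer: 452/15 ≈ 30.133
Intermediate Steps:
d = -17/6 (d = (7/2 + 5)/(-6 + 3) = (7*(1/2) + 5)/(-3) = (7/2 + 5)*(-1/3) = (17/2)*(-1/3) = -17/6 ≈ -2.8333)
(3 + 6)/(8 + (-2*(-1) - 5)) - 10*d = (3 + 6)/(8 + (-2*(-1) - 5)) - 10*(-17/6) = 9/(8 + (2 - 5)) + 85/3 = 9/(8 - 3) + 85/3 = 9/5 + 85/3 = 452/15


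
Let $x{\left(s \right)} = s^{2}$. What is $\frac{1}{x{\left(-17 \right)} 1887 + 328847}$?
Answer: $\frac{1}{874190} \approx 1.1439 \cdot 10^{-6}$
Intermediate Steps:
$\frac{1}{x{\left(-17 \right)} 1887 + 328847} = \frac{1}{\left(-17\right)^{2} \cdot 1887 + 328847} = \frac{1}{289 \cdot 1887 + 328847} = \frac{1}{545343 + 328847} = \frac{1}{874190}$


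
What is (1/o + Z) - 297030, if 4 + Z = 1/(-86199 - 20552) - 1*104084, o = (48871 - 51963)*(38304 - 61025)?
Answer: -3008229945633709757/7499613444332 ≈ -4.0112e+5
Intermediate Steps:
o = 70253332 (o = -3092*(-22721) = 70253332)
Z = -11111498089/106751 (Z = -4 + (1/(-86199 - 20552) - 1*104084) = -4 + (1/(-106751) - 104084) = -4 + (-1/106751 - 104084) = -4 - 11111071085/106751 = -11111498089/106751 ≈ -1.0409e+5)
(1/o + Z) - 297030 = (1/70253332 - 11111498089/106751) - 297030 = -780619764263775797/7499613444332 - 297030 = -3008229945633709757/7499613444332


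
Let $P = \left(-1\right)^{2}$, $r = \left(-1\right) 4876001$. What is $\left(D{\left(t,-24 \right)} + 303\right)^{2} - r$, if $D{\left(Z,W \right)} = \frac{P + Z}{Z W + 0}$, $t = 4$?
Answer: $\frac{45783046105}{9216} \approx 4.9678 \cdot 10^{6}$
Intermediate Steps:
$r = -4876001$
$P = 1$
$D{\left(Z,W \right)} = \frac{1 + Z}{W Z}$ ($D{\left(Z,W \right)} = \frac{1 + Z}{Z W + 0} = \frac{1 + Z}{W Z + 0} = \frac{1 + Z}{W Z}$)
$\left(D{\left(t,-24 \right)} + 303\right)^{2} - r = \left(\frac{1 + 4}{\left(-24\right) 4} + 303\right)^{2} - -4876001 = \left(\left(- \frac{1}{24}\right) \frac{1}{4} \cdot 5 + 303\right)^{2} + 4876001 = \left(- \frac{5}{96} + 303\right)^{2} + 4876001 = \left(\frac{29083}{96}\right)^{2} + 4876001 = \frac{845820889}{9216} + 4876001 = \frac{45783046105}{9216}$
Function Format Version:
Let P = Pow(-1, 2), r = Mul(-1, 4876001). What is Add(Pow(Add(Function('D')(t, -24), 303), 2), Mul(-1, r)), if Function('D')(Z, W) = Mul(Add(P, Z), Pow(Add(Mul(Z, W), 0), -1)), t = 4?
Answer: Rational(45783046105, 9216) ≈ 4.9678e+6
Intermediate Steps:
r = -4876001
P = 1
Function('D')(Z, W) = Mul(Pow(W, -1), Pow(Z, -1), Add(1, Z)) (Function('D')(Z, W) = Mul(Add(1, Z), Pow(Add(Mul(Z, W), 0), -1)) = Mul(Add(1, Z), Pow(Add(Mul(W, Z), 0), -1)) = Mul(Add(1, Z), Pow(Mul(W, Z), -1)) = Mul(Add(1, Z), Mul(Pow(W, -1), Pow(Z, -1))) = Mul(Pow(W, -1), Pow(Z, -1), Add(1, Z)))
Add(Pow(Add(Function('D')(t, -24), 303), 2), Mul(-1, r)) = Add(Pow(Add(Mul(Pow(-24, -1), Pow(4, -1), Add(1, 4)), 303), 2), Mul(-1, -4876001)) = Add(Pow(Add(Mul(Rational(-1, 24), Rational(1, 4), 5), 303), 2), 4876001) = Add(Pow(Add(Rational(-5, 96), 303), 2), 4876001) = Add(Pow(Rational(29083, 96), 2), 4876001) = Add(Rational(845820889, 9216), 4876001) = Rational(45783046105, 9216)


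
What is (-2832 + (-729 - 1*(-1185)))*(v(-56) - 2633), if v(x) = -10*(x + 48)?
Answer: 6065928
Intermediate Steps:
v(x) = -480 - 10*x (v(x) = -10*(48 + x) = -480 - 10*x)
(-2832 + (-729 - 1*(-1185)))*(v(-56) - 2633) = (-2832 + (-729 - 1*(-1185)))*((-480 - 10*(-56)) - 2633) = (-2832 + (-729 + 1185))*((-480 + 560) - 2633) = (-2832 + 456)*(80 - 2633) = -2376*(-2553) = 6065928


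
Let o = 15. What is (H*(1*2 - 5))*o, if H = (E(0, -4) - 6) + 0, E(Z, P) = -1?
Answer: 315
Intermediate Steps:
H = -7 (H = (-1 - 6) + 0 = -7 + 0 = -7)
(H*(1*2 - 5))*o = -7*(1*2 - 5)*15 = -7*(2 - 5)*15 = -7*(-3)*15 = 21*15 = 315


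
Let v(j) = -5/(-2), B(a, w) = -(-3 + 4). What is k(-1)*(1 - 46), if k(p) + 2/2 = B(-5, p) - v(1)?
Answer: 405/2 ≈ 202.50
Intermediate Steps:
B(a, w) = -1 (B(a, w) = -1*1 = -1)
v(j) = 5/2 (v(j) = -5*(-1/2) = 5/2)
k(p) = -9/2 (k(p) = -1 + (-1 - 1*5/2) = -1 + (-1 - 5/2) = -1 - 7/2 = -9/2)
k(-1)*(1 - 46) = -9*(1 - 46)/2 = -9/2*(-45) = 405/2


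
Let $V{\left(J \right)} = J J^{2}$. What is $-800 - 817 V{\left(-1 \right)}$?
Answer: $17$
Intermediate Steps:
$V{\left(J \right)} = J^{3}$
$-800 - 817 V{\left(-1 \right)} = -800 - 817 \left(-1\right)^{3} = -800 - -817 = -800 + 817 = 17$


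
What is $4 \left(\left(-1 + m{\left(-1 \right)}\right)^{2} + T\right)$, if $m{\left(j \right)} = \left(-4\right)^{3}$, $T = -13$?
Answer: $16848$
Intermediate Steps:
$m{\left(j \right)} = -64$
$4 \left(\left(-1 + m{\left(-1 \right)}\right)^{2} + T\right) = 4 \left(\left(-1 - 64\right)^{2} - 13\right) = 4 \left(\left(-65\right)^{2} - 13\right) = 4 \left(4225 - 13\right) = 4 \cdot 4212 = 16848$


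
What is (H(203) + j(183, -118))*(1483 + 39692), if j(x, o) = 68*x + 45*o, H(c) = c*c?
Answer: 1990523025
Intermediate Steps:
H(c) = c²
j(x, o) = 45*o + 68*x
(H(203) + j(183, -118))*(1483 + 39692) = (203² + (45*(-118) + 68*183))*(1483 + 39692) = (41209 + (-5310 + 12444))*41175 = (41209 + 7134)*41175 = 48343*41175 = 1990523025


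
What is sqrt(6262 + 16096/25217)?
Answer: 5*sqrt(159295738566)/25217 ≈ 79.137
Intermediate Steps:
sqrt(6262 + 16096/25217) = sqrt(157924950/25217) = 5*sqrt(159295738566)/25217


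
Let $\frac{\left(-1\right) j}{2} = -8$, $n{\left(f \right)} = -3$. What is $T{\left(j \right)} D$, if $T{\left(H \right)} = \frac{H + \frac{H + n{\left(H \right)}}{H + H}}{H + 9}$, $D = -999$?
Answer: $- \frac{20979}{32} \approx -655.59$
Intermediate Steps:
$j = 16$ ($j = \left(-2\right) \left(-8\right) = 16$)
$T{\left(H \right)} = \frac{H + \frac{-3 + H}{2 H}}{9 + H}$ ($T{\left(H \right)} = \frac{H + \frac{H - 3}{H + H}}{H + 9} = \frac{H + \frac{-3 + H}{2 H}}{9 + H}$)
$T{\left(j \right)} D = \frac{-3 + 16 + 2 \cdot 16^{2}}{2 \cdot 16 \left(9 + 16\right)} \left(-999\right) = \frac{1}{2} \cdot \frac{1}{16} \cdot \frac{1}{25} \left(-3 + 16 + 2 \cdot 256\right) \left(-999\right) = \frac{1}{2} \cdot \frac{1}{16} \cdot \frac{1}{25} \left(-3 + 16 + 512\right) \left(-999\right) = \frac{1}{2} \cdot \frac{1}{16} \cdot \frac{1}{25} \cdot 525 \left(-999\right) = \frac{21}{32} \left(-999\right) = - \frac{20979}{32}$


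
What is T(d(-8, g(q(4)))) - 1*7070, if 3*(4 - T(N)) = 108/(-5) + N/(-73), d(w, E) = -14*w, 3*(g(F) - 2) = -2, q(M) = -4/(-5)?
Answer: -7728826/1095 ≈ -7058.3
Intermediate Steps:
q(M) = 4/5 (q(M) = -4*(-1/5) = 4/5)
g(F) = 4/3 (g(F) = 2 + (1/3)*(-2) = 2 - 2/3 = 4/3)
T(N) = 56/5 + N/219 (T(N) = 4 - (108/(-5) + N/(-73))/3 = 4 - (108*(-1/5) + N*(-1/73))/3 = 4 - (-108/5 - N/73)/3 = 4 + (36/5 + N/219) = 56/5 + N/219)
T(d(-8, g(q(4)))) - 1*7070 = (56/5 + (-14*(-8))/219) - 1*7070 = (56/5 + (1/219)*112) - 7070 = (56/5 + 112/219) - 7070 = 12824/1095 - 7070 = -7728826/1095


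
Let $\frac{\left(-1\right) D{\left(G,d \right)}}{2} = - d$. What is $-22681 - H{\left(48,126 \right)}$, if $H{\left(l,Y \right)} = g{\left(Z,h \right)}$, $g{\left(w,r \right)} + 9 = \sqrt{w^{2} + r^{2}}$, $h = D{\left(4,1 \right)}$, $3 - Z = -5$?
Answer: $-22672 - 2 \sqrt{17} \approx -22680.0$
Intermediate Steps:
$Z = 8$ ($Z = 3 - -5 = 3 + 5 = 8$)
$D{\left(G,d \right)} = 2 d$ ($D{\left(G,d \right)} = - 2 \left(- d\right) = 2 d$)
$h = 2$ ($h = 2 \cdot 1 = 2$)
$g{\left(w,r \right)} = -9 + \sqrt{r^{2} + w^{2}}$ ($g{\left(w,r \right)} = -9 + \sqrt{w^{2} + r^{2}} = -9 + \sqrt{r^{2} + w^{2}}$)
$H{\left(l,Y \right)} = -9 + 2 \sqrt{17}$ ($H{\left(l,Y \right)} = -9 + \sqrt{2^{2} + 8^{2}} = -9 + \sqrt{4 + 64} = -9 + \sqrt{68} = -9 + 2 \sqrt{17}$)
$-22681 - H{\left(48,126 \right)} = -22681 - \left(-9 + 2 \sqrt{17}\right) = -22681 + \left(9 - 2 \sqrt{17}\right) = -22672 - 2 \sqrt{17}$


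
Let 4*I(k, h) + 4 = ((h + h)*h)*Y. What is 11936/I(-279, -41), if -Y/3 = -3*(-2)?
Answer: -5968/7565 ≈ -0.78890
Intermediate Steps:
Y = -18 (Y = -(-9)*(-2) = -3*6 = -18)
I(k, h) = -1 - 9*h² (I(k, h) = -1 + (((h + h)*h)*(-18))/4 = -1 + (((2*h)*h)*(-18))/4 = -1 + ((2*h²)*(-18))/4 = -1 + (-36*h²)/4 = -1 - 9*h²)
11936/I(-279, -41) = 11936/(-1 - 9*(-41)²) = 11936/(-1 - 9*1681) = 11936/(-1 - 15129) = 11936/(-15130) = 11936*(-1/15130) = -5968/7565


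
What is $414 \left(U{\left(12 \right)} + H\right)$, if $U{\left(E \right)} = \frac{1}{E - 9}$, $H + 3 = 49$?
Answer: $19182$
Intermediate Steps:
$H = 46$ ($H = -3 + 49 = 46$)
$U{\left(E \right)} = \frac{1}{-9 + E}$
$414 \left(U{\left(12 \right)} + H\right) = 414 \left(\frac{1}{-9 + 12} + 46\right) = 414 \left(\frac{1}{3} + 46\right) = 414 \cdot \frac{139}{3} = 19182$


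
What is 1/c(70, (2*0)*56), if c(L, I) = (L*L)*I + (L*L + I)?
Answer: 1/4900 ≈ 0.00020408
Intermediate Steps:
c(L, I) = I + L² + I*L² (c(L, I) = L²*I + (L² + I) = I*L² + (I + L²) = I + L² + I*L²)
1/c(70, (2*0)*56) = 1/((2*0)*56 + 70² + ((2*0)*56)*70²) = 1/(0*56 + 4900 + (0*56)*4900) = 1/(0 + 4900 + 0*4900) = 1/(0 + 4900 + 0) = 1/4900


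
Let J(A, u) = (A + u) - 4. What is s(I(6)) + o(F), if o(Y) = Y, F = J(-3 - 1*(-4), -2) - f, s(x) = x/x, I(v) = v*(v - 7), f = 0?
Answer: -4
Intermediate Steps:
I(v) = v*(-7 + v)
s(x) = 1
J(A, u) = -4 + A + u
F = -5 (F = (-4 + (-3 - 1*(-4)) - 2) - 1*0 = (-4 + (-3 + 4) - 2) + 0 = (-4 + 1 - 2) + 0 = -5 + 0 = -5)
s(I(6)) + o(F) = 1 - 5 = -4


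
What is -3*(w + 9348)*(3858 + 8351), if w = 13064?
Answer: -820884324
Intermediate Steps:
-3*(w + 9348)*(3858 + 8351) = -3*(13064 + 9348)*(3858 + 8351) = -67236*12209 = -3*273628108 = -820884324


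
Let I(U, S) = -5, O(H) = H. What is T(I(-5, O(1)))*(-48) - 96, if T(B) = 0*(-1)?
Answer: -96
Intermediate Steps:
T(B) = 0
T(I(-5, O(1)))*(-48) - 96 = 0*(-48) - 96 = 0 - 96 = -96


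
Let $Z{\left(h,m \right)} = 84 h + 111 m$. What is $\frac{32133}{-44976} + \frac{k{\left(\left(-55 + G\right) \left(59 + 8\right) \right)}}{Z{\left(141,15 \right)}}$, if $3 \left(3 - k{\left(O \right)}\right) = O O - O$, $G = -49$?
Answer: $- \frac{242815116611}{202526928} \approx -1198.9$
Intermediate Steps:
$k{\left(O \right)} = 3 - \frac{O^{2}}{3} + \frac{O}{3}$ ($k{\left(O \right)} = 3 - \frac{O O - O}{3} = 3 - \frac{O^{2} - O}{3} = 3 - \left(- \frac{O}{3} + \frac{O^{2}}{3}\right) = 3 - \frac{O^{2}}{3} + \frac{O}{3}$)
$\frac{32133}{-44976} + \frac{k{\left(\left(-55 + G\right) \left(59 + 8\right) \right)}}{Z{\left(141,15 \right)}} = \frac{32133}{-44976} + \frac{3 - \frac{\left(\left(-55 - 49\right) \left(59 + 8\right)\right)^{2}}{3} + \frac{\left(-55 - 49\right) \left(59 + 8\right)}{3}}{84 \cdot 141 + 111 \cdot 15} = 32133 \left(- \frac{1}{44976}\right) + \frac{3 - \frac{\left(\left(-104\right) 67\right)^{2}}{3} + \frac{\left(-104\right) 67}{3}}{11844 + 1665} = - \frac{10711}{14992} + \frac{3 - \frac{\left(-6968\right)^{2}}{3} + \frac{1}{3} \left(-6968\right)}{13509} = - \frac{10711}{14992} + \left(3 - \frac{48553024}{3} - \frac{6968}{3}\right) \frac{1}{13509} = - \frac{10711}{14992} - \frac{16186661}{13509} = - \frac{242815116611}{202526928}$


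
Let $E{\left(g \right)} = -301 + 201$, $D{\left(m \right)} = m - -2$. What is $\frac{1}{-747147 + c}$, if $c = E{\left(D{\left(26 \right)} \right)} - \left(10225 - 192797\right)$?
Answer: $- \frac{1}{564675} \approx -1.7709 \cdot 10^{-6}$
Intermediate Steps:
$D{\left(m \right)} = 2 + m$ ($D{\left(m \right)} = m + 2 = 2 + m$)
$E{\left(g \right)} = -100$
$c = 182472$ ($c = -100 - \left(10225 - 192797\right) = -100 - -182572 = -100 + 182572 = 182472$)
$\frac{1}{-747147 + c} = \frac{1}{-747147 + 182472} = \frac{1}{-564675} = - \frac{1}{564675}$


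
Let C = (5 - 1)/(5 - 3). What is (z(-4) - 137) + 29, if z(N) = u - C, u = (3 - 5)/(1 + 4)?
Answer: -552/5 ≈ -110.40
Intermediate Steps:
u = -2/5 ≈ -0.40000
C = 2 (C = 4/2 = 4*(1/2) = 2)
z(N) = -12/5 (z(N) = -2/5 - 1*2 = -2/5 - 2 = -12/5)
(z(-4) - 137) + 29 = (-12/5 - 137) + 29 = -697/5 + 29 = -552/5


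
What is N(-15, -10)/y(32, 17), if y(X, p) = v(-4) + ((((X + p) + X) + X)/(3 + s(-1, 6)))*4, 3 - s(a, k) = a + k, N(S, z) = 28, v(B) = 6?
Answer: 14/229 ≈ 0.061135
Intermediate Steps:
s(a, k) = 3 - a - k (s(a, k) = 3 - (a + k) = 3 + (-a - k) = 3 - a - k)
y(X, p) = 6 + 4*p + 12*X (y(X, p) = 6 + ((((X + p) + X) + X)/(3 + (3 - 1*(-1) - 1*6)))*4 = 6 + (((p + 2*X) + X)/(3 + (3 + 1 - 6)))*4 = 6 + ((p + 3*X)/(3 - 2))*4 = 6 + ((p + 3*X)/1)*4 = 6 + ((p + 3*X)*1)*4 = 6 + (p + 3*X)*4 = 6 + (4*p + 12*X) = 6 + 4*p + 12*X)
N(-15, -10)/y(32, 17) = 28/(6 + 4*17 + 12*32) = 28/(6 + 68 + 384) = 28/458 = 28*(1/458) = 14/229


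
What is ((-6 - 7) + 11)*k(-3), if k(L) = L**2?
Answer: -18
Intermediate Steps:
((-6 - 7) + 11)*k(-3) = ((-6 - 7) + 11)*(-3)**2 = (-13 + 11)*9 = -2*9 = -18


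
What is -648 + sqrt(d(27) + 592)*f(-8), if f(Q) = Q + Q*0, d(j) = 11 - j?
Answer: -840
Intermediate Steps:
f(Q) = Q (f(Q) = Q + 0 = Q)
-648 + sqrt(d(27) + 592)*f(-8) = -648 + sqrt((11 - 1*27) + 592)*(-8) = -648 + sqrt((11 - 27) + 592)*(-8) = -648 + sqrt(-16 + 592)*(-8) = -648 + sqrt(576)*(-8) = -648 + 24*(-8) = -648 - 192 = -840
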